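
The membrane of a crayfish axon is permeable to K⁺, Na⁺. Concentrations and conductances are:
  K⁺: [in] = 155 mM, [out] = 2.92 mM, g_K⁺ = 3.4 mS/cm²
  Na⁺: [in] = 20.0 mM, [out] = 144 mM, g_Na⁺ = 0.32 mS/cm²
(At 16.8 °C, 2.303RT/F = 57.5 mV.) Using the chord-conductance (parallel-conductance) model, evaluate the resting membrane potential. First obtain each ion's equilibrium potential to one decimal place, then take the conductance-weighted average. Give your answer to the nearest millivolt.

-86 mV

E_K⁺ = (57.5/1)·log₁₀(2.92/155) = -99.2 mV
E_Na⁺ = (57.5/1)·log₁₀(144/20.0) = 49.3 mV
Vm = (Σ gᵢEᵢ)/(Σ gᵢ) = (3.4·-99.2 + 0.32·49.3) / (3.4 + 0.32)
= -321.50 / 3.72 = -86.43 mV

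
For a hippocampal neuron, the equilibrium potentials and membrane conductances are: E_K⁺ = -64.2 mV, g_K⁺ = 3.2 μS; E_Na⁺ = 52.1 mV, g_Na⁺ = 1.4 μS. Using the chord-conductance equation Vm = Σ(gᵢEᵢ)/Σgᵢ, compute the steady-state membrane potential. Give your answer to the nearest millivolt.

-29 mV

Σ gᵢEᵢ = 3.2·(-64.2) + 1.4·(52.1) = -132.50
Σ gᵢ = 3.2 + 1.4 = 4.6
Vm = -132.50 / 4.6 = -28.80 mV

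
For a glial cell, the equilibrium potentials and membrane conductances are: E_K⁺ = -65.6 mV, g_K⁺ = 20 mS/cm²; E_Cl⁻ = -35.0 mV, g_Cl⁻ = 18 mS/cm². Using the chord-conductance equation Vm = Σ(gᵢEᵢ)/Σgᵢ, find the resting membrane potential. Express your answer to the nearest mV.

Σ gᵢEᵢ = 20·(-65.6) + 18·(-35.0) = -1942.00
Σ gᵢ = 20 + 18 = 38
Vm = -1942.00 / 38 = -51.11 mV

-51 mV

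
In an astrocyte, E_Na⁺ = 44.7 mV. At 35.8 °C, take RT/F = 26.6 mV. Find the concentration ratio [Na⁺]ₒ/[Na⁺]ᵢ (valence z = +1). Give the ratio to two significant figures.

5.4

ln([out]/[in]) = E·z/(26.6) = 44.7 × 1 / 26.6 = 1.6805
[out]/[in] = e^(1.6805) = 5.368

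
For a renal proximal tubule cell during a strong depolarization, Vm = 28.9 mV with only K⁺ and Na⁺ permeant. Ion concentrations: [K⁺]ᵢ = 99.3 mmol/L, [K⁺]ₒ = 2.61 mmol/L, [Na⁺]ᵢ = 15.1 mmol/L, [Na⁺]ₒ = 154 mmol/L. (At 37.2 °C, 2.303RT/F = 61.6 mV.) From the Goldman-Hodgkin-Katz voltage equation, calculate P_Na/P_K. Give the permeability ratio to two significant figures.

2.6

Let α = P_Na/P_K. GHK: Vm = 61.6·log₁₀[(Kₒ + α·Naₒ)/(Kᵢ + α·Naᵢ)].
10^(Vm/61.6) = 10^(28.9/61.6) = 2.9455
So 2.9455·(Kᵢ + α·Naᵢ) = Kₒ + α·Naₒ → α = (2.9455·99.3 − 2.61) / (154.0 − 2.9455·15.1)
α = (292.5 − 2.61) / (154.0 − 44.48) = 289.9/109.5 = 2.647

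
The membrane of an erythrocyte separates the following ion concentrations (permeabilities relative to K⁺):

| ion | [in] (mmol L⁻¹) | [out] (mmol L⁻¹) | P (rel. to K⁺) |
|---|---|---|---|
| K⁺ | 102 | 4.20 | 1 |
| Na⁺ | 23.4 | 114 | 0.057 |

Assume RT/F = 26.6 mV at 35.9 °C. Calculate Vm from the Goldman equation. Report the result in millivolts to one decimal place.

Vm = 26.6 · ln[(Σ P·[cation]ₒ + Σ P·[anion]ᵢ) / (Σ P·[cation]ᵢ + Σ P·[anion]ₒ)]
Numerator = 1×4.20 + 0.057×114 = 10.7
Denominator = 1×102 + 0.057×23.4 = 103.3
Vm = 26.6 · ln(0.10353) = 26.6 × (-2.2679) = -60.33 mV

-60.3 mV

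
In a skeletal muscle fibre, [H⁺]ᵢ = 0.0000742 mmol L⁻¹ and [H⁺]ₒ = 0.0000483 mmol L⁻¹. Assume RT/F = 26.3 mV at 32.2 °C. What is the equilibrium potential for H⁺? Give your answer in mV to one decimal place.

E = (26.3/z) · ln([H⁺]_out/[H⁺]_in) with z = +1.
= (26.3/1) · ln(0.0000483/0.0000742) = 26.30 · ln(0.6509)
= 26.30 · (-0.4293) = -11.29 mV

-11.3 mV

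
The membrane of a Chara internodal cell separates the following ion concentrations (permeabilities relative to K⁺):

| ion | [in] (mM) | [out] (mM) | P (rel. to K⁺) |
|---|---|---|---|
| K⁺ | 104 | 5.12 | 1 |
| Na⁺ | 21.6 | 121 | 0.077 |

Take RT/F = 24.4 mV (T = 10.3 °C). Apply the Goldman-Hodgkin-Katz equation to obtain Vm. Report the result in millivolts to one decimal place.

Vm = 24.4 · ln[(Σ P·[cation]ₒ + Σ P·[anion]ᵢ) / (Σ P·[cation]ᵢ + Σ P·[anion]ₒ)]
Numerator = 1×5.12 + 0.077×121 = 14.44
Denominator = 1×104 + 0.077×21.6 = 105.7
Vm = 24.4 · ln(0.13663) = 24.4 × (-1.9905) = -48.57 mV

-48.6 mV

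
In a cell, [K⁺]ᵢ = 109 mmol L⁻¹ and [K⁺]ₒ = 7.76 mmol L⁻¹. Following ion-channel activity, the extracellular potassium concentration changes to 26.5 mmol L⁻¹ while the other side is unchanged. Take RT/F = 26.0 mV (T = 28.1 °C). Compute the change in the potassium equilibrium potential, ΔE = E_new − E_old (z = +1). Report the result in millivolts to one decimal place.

E_old = (26.0/1)·ln(7.76/109) = -68.70 mV
E_new = (26.0/1)·ln(26.5/109) = -36.77 mV
ΔE = -36.77 − (-68.70) = 31.93 mV

31.9 mV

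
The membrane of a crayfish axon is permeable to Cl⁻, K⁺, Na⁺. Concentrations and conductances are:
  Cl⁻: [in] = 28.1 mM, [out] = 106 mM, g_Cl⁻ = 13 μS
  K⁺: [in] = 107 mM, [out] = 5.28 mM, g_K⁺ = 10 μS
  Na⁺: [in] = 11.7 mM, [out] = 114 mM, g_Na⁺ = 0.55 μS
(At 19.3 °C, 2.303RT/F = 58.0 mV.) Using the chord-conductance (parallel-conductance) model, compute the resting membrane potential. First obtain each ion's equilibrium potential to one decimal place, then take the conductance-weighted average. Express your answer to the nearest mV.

-49 mV

E_Cl⁻ = (58.0/-1)·log₁₀(106/28.1) = -33.4 mV
E_K⁺ = (58.0/1)·log₁₀(5.28/107) = -75.8 mV
E_Na⁺ = (58.0/1)·log₁₀(114/11.7) = 57.3 mV
Vm = (Σ gᵢEᵢ)/(Σ gᵢ) = (13·-33.4 + 10·-75.8 + 0.55·57.3) / (13 + 10 + 0.55)
= -1160.68 / 23.55 = -49.29 mV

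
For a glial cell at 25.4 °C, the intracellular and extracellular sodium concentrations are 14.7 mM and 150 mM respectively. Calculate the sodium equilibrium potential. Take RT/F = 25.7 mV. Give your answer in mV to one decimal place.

59.7 mV

E = (25.7/z) · ln([Na⁺]_out/[Na⁺]_in) with z = +1.
= (25.7/1) · ln(150/14.7) = 25.70 · ln(10.2)
= 25.70 · (2.3228) = 59.70 mV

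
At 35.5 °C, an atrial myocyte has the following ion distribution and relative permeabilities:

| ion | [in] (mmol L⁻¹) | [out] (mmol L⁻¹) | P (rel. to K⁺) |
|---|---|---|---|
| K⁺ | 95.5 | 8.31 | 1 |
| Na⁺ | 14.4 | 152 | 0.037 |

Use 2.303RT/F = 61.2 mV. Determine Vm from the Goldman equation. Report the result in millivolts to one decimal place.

Vm = 61.2 · log₁₀[(Σ P·[cation]ₒ + Σ P·[anion]ᵢ) / (Σ P·[cation]ᵢ + Σ P·[anion]ₒ)]
Numerator = 1×8.31 + 0.037×152 = 13.93
Denominator = 1×95.5 + 0.037×14.4 = 96.03
Vm = 61.2 · log₁₀(0.1451) = 61.2 × (-0.8383) = -51.31 mV

-51.3 mV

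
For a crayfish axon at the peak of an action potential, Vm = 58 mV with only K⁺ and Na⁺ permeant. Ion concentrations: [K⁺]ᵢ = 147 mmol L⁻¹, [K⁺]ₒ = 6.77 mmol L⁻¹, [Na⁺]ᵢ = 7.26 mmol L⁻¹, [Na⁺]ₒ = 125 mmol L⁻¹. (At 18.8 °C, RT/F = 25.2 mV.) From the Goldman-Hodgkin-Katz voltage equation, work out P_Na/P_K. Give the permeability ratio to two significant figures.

28

Let α = P_Na/P_K. GHK: Vm = 25.2·ln[(Kₒ + α·Naₒ)/(Kᵢ + α·Naᵢ)].
e^(Vm/25.2) = e^(58.0/25.2) = 9.99
So 9.99·(Kᵢ + α·Naᵢ) = Kₒ + α·Naₒ → α = (9.99·147.0 − 6.77) / (125.0 − 9.99·7.26)
α = (1469 − 6.77) / (125.0 − 72.53) = 1462/52.47 = 27.86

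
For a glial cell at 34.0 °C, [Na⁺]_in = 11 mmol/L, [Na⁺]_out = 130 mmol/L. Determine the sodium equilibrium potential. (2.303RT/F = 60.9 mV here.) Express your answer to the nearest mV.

E = (60.9/z) · log₁₀([Na⁺]_out/[Na⁺]_in) with z = +1.
= (60.9/1) · log₁₀(130/11) = 60.90 · log₁₀(11.82)
= 60.90 · (1.0726) = 65.32 mV

65 mV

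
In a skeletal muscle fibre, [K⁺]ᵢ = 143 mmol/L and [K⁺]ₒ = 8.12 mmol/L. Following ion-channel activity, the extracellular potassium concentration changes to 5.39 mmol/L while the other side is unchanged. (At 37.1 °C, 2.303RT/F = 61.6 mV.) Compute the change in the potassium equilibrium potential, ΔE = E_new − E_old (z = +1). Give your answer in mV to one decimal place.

E_old = (61.6/1)·log₁₀(8.12/143) = -76.74 mV
E_new = (61.6/1)·log₁₀(5.39/143) = -87.70 mV
ΔE = -87.70 − (-76.74) = -10.96 mV

-11.0 mV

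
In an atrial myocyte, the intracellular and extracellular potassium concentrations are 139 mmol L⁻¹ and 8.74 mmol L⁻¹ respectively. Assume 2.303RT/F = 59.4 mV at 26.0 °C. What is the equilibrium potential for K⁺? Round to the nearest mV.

E = (59.4/z) · log₁₀([K⁺]_out/[K⁺]_in) with z = +1.
= (59.4/1) · log₁₀(8.74/139) = 59.40 · log₁₀(0.06288)
= 59.40 · (-1.2015) = -71.37 mV

-71 mV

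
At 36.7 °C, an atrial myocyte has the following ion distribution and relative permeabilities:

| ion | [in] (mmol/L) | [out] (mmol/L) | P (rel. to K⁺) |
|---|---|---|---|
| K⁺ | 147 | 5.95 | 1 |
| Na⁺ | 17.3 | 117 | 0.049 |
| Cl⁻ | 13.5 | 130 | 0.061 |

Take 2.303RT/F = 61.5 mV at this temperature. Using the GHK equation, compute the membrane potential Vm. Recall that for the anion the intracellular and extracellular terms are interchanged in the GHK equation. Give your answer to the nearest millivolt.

-67 mV

Vm = 61.5 · log₁₀[(Σ P·[cation]ₒ + Σ P·[anion]ᵢ) / (Σ P·[cation]ᵢ + Σ P·[anion]ₒ)]
Numerator = 1×5.95 + 0.049×117 + 0.061×13.5 = 12.51
Denominator = 1×147 + 0.049×17.3 + 0.061×130 = 155.8
Vm = 61.5 · log₁₀(0.080284) = 61.5 × (-1.0954) = -67.37 mV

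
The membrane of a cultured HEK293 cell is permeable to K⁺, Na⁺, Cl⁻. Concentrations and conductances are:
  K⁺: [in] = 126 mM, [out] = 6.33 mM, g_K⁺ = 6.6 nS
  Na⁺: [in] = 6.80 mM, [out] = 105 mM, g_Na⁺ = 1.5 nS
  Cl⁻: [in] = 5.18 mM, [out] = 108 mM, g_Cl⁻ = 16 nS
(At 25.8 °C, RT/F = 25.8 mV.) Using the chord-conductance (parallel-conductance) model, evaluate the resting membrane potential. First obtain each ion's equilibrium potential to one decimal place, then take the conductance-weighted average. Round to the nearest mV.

-69 mV

E_K⁺ = (25.8/1)·ln(6.33/126) = -77.2 mV
E_Na⁺ = (25.8/1)·ln(105/6.80) = 70.6 mV
E_Cl⁻ = (25.8/-1)·ln(108/5.18) = -78.4 mV
Vm = (Σ gᵢEᵢ)/(Σ gᵢ) = (6.6·-77.2 + 1.5·70.6 + 16·-78.4) / (6.6 + 1.5 + 16)
= -1658.02 / 24.1 = -68.80 mV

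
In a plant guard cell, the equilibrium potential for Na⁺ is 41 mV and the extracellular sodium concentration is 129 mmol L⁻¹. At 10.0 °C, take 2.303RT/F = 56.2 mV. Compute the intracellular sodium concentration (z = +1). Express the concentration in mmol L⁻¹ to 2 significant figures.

24 mmol L⁻¹

Nernst: E = (56.2/1) · log₁₀([out]/[in]), so log₁₀([out]/[in]) = 41.0 × 1 / 56.2 = 0.7295.
[out]/[in] = 10^(0.7295) = 5.365.
[in] = 129 / 5.365 = 24.05 mmol L⁻¹.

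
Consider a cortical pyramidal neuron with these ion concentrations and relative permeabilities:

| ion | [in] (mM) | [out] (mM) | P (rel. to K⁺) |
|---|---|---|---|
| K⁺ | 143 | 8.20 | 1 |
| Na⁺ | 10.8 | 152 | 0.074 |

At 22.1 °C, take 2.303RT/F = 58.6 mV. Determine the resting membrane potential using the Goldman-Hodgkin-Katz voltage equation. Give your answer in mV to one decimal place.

-50.9 mV

Vm = 58.6 · log₁₀[(Σ P·[cation]ₒ + Σ P·[anion]ᵢ) / (Σ P·[cation]ᵢ + Σ P·[anion]ₒ)]
Numerator = 1×8.20 + 0.074×152 = 19.45
Denominator = 1×143 + 0.074×10.8 = 143.8
Vm = 58.6 · log₁₀(0.13524) = 58.6 × (-0.8689) = -50.92 mV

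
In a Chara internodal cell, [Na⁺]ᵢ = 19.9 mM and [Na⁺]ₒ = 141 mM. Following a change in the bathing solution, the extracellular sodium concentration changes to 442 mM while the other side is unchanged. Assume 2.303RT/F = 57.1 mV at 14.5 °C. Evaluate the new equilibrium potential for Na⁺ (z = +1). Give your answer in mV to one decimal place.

76.9 mV

After the shift: [Na⁺]_out = 442, [Na⁺]_in = 19.9 mM.
E_new = (57.1/1)·log₁₀(442/19.9) = 57.10 · (1.3466) = 76.89 mV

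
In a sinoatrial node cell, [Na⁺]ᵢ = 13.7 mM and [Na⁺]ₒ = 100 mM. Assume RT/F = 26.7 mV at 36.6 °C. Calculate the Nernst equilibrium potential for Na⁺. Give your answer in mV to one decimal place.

53.1 mV

E = (26.7/z) · ln([Na⁺]_out/[Na⁺]_in) with z = +1.
= (26.7/1) · ln(100/13.7) = 26.70 · ln(7.299)
= 26.70 · (1.9878) = 53.07 mV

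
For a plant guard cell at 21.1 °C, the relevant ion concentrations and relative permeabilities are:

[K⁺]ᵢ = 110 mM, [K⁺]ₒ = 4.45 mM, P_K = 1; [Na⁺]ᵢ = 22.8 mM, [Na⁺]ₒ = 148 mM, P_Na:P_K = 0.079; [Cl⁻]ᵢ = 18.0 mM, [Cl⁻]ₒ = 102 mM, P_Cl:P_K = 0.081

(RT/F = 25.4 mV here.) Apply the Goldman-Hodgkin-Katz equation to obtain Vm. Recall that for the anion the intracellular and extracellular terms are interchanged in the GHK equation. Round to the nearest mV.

Vm = 25.4 · ln[(Σ P·[cation]ₒ + Σ P·[anion]ᵢ) / (Σ P·[cation]ᵢ + Σ P·[anion]ₒ)]
Numerator = 1×4.45 + 0.079×148 + 0.081×18.0 = 17.6
Denominator = 1×110 + 0.079×22.8 + 0.081×102 = 120.1
Vm = 25.4 · ln(0.14659) = 25.4 × (-1.9201) = -48.77 mV

-49 mV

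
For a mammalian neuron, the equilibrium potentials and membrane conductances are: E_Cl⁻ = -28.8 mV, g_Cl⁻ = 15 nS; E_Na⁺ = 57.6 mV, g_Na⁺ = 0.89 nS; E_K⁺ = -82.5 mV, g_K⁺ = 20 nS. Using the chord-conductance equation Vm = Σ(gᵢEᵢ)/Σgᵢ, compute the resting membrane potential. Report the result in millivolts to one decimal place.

-56.6 mV

Σ gᵢEᵢ = 15·(-28.8) + 0.89·(57.6) + 20·(-82.5) = -2030.74
Σ gᵢ = 15 + 0.89 + 20 = 35.89
Vm = -2030.74 / 35.89 = -56.58 mV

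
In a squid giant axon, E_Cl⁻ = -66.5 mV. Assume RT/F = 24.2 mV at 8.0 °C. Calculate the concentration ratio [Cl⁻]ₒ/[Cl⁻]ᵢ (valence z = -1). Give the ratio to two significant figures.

ln([out]/[in]) = E·z/(24.2) = -66.5 × -1 / 24.2 = 2.7479
[out]/[in] = e^(2.7479) = 15.61

16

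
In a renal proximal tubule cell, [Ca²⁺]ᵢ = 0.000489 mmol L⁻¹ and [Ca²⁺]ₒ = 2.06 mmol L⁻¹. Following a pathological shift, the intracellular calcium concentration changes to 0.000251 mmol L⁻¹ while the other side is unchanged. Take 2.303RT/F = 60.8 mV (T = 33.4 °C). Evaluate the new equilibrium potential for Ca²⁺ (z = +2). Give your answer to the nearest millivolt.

119 mV

After the shift: [Ca²⁺]_out = 2.06, [Ca²⁺]_in = 0.000251 mmol L⁻¹.
E_new = (60.8/2)·log₁₀(2.06/0.000251) = 30.40 · (3.9142) = 118.99 mV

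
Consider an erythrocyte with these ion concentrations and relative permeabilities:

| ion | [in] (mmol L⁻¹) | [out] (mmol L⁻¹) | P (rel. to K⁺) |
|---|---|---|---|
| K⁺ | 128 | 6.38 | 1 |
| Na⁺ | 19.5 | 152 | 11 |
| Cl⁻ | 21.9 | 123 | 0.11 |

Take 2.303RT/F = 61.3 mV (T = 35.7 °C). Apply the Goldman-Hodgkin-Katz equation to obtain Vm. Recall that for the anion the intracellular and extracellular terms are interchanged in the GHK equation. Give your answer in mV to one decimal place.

41.3 mV

Vm = 61.3 · log₁₀[(Σ P·[cation]ₒ + Σ P·[anion]ᵢ) / (Σ P·[cation]ᵢ + Σ P·[anion]ₒ)]
Numerator = 1×6.38 + 11×152 + 0.11×21.9 = 1681
Denominator = 1×128 + 11×19.5 + 0.11×123 = 356
Vm = 61.3 · log₁₀(4.7209) = 61.3 × (0.6740) = 41.32 mV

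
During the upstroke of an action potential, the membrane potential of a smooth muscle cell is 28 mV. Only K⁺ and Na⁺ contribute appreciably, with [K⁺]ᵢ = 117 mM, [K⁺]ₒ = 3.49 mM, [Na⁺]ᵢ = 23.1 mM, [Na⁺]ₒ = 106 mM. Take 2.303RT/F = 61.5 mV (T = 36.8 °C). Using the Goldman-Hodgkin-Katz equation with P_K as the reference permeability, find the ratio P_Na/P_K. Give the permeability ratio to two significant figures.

Let α = P_Na/P_K. GHK: Vm = 61.5·log₁₀[(Kₒ + α·Naₒ)/(Kᵢ + α·Naᵢ)].
10^(Vm/61.5) = 10^(28.0/61.5) = 2.8529
So 2.8529·(Kᵢ + α·Naᵢ) = Kₒ + α·Naₒ → α = (2.8529·117.0 − 3.49) / (106.0 − 2.8529·23.1)
α = (333.8 − 3.49) / (106.0 − 65.9) = 330.3/40.1 = 8.237

8.2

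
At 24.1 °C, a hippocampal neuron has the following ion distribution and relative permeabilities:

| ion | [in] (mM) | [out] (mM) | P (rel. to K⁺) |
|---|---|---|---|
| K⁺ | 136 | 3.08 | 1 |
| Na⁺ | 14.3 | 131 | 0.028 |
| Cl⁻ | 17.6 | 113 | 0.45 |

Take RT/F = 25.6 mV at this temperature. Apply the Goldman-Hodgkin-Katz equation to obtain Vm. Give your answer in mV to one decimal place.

Vm = 25.6 · ln[(Σ P·[cation]ₒ + Σ P·[anion]ᵢ) / (Σ P·[cation]ᵢ + Σ P·[anion]ₒ)]
Numerator = 1×3.08 + 0.028×131 + 0.45×17.6 = 14.67
Denominator = 1×136 + 0.028×14.3 + 0.45×113 = 187.3
Vm = 25.6 · ln(0.078334) = 25.6 × (-2.5468) = -65.20 mV

-65.2 mV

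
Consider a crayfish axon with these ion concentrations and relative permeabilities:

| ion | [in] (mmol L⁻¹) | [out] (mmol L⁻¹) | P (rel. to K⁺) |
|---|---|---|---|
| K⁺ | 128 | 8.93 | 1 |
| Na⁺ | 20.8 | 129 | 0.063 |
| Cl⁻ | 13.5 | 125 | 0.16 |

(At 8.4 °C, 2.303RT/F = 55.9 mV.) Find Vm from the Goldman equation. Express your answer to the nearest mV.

-50 mV

Vm = 55.9 · log₁₀[(Σ P·[cation]ₒ + Σ P·[anion]ᵢ) / (Σ P·[cation]ᵢ + Σ P·[anion]ₒ)]
Numerator = 1×8.93 + 0.063×129 + 0.16×13.5 = 19.22
Denominator = 1×128 + 0.063×20.8 + 0.16×125 = 149.3
Vm = 55.9 · log₁₀(0.12871) = 55.9 × (-0.8904) = -49.77 mV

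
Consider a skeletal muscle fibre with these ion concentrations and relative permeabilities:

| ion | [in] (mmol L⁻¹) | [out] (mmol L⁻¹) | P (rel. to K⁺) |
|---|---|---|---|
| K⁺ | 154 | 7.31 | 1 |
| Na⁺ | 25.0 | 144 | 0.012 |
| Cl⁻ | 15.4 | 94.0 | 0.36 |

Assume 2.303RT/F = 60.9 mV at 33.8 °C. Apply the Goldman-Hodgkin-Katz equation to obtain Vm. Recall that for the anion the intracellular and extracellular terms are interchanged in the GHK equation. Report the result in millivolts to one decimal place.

-67.6 mV

Vm = 60.9 · log₁₀[(Σ P·[cation]ₒ + Σ P·[anion]ᵢ) / (Σ P·[cation]ᵢ + Σ P·[anion]ₒ)]
Numerator = 1×7.31 + 0.012×144 + 0.36×15.4 = 14.58
Denominator = 1×154 + 0.012×25.0 + 0.36×94.0 = 188.1
Vm = 60.9 · log₁₀(0.077506) = 60.9 × (-1.1107) = -67.64 mV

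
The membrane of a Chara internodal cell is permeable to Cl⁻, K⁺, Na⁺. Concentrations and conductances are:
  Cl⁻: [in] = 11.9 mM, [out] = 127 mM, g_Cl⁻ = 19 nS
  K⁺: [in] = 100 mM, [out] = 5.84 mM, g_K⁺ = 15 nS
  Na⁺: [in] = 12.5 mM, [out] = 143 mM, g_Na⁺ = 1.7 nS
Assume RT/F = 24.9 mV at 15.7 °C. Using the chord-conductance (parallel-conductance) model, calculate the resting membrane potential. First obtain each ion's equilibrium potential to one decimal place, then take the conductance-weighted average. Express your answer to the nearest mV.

-58 mV

E_Cl⁻ = (24.9/-1)·ln(127/11.9) = -59.0 mV
E_K⁺ = (24.9/1)·ln(5.84/100) = -70.7 mV
E_Na⁺ = (24.9/1)·ln(143/12.5) = 60.7 mV
Vm = (Σ gᵢEᵢ)/(Σ gᵢ) = (19·-59.0 + 15·-70.7 + 1.7·60.7) / (19 + 15 + 1.7)
= -2078.31 / 35.7 = -58.22 mV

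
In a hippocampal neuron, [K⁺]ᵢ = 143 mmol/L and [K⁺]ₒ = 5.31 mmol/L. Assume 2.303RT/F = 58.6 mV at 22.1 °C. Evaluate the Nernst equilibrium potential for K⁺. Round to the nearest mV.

E = (58.6/z) · log₁₀([K⁺]_out/[K⁺]_in) with z = +1.
= (58.6/1) · log₁₀(5.31/143) = 58.60 · log₁₀(0.03713)
= 58.60 · (-1.4302) = -83.81 mV

-84 mV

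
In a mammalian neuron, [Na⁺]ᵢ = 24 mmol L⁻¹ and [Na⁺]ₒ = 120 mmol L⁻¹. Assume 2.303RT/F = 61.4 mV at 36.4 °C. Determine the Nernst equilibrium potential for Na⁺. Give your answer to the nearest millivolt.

E = (61.4/z) · log₁₀([Na⁺]_out/[Na⁺]_in) with z = +1.
= (61.4/1) · log₁₀(120/24) = 61.40 · log₁₀(5)
= 61.40 · (0.6990) = 42.92 mV

43 mV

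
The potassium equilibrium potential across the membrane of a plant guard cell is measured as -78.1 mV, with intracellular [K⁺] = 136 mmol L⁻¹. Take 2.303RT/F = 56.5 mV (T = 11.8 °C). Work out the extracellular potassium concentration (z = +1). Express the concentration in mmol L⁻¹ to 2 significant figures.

Nernst: E = (56.5/1) · log₁₀([out]/[in]), so log₁₀([out]/[in]) = -78.1 × 1 / 56.5 = -1.3823.
[out]/[in] = 10^(-1.3823) = 0.04147.
[out] = 0.04147 × 136 = 5.639 mmol L⁻¹.

5.6 mmol L⁻¹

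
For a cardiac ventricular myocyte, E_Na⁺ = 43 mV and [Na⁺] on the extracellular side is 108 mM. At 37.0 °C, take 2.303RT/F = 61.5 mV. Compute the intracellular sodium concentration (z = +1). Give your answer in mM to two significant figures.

Nernst: E = (61.5/1) · log₁₀([out]/[in]), so log₁₀([out]/[in]) = 43.0 × 1 / 61.5 = 0.6992.
[out]/[in] = 10^(0.6992) = 5.002.
[in] = 108 / 5.002 = 21.59 mM.

22 mM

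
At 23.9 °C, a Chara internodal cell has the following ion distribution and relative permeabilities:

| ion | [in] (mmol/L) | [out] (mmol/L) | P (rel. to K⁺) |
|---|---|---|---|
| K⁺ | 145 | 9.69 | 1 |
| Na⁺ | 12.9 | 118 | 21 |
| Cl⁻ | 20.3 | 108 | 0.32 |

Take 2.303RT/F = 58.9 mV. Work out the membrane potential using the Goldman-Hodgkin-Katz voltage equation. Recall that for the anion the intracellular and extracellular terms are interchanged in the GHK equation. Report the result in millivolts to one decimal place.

Vm = 58.9 · log₁₀[(Σ P·[cation]ₒ + Σ P·[anion]ᵢ) / (Σ P·[cation]ᵢ + Σ P·[anion]ₒ)]
Numerator = 1×9.69 + 21×118 + 0.32×20.3 = 2494
Denominator = 1×145 + 21×12.9 + 0.32×108 = 450.5
Vm = 58.9 · log₁₀(5.537) = 58.9 × (0.7433) = 43.78 mV

43.8 mV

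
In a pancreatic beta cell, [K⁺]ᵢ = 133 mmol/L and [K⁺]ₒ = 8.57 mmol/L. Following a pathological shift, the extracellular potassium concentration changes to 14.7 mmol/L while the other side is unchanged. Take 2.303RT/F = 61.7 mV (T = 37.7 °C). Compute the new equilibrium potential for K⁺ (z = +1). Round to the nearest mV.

-59 mV

After the shift: [K⁺]_out = 14.7, [K⁺]_in = 133 mmol/L.
E_new = (61.7/1)·log₁₀(14.7/133) = 61.70 · (-0.9565) = -59.02 mV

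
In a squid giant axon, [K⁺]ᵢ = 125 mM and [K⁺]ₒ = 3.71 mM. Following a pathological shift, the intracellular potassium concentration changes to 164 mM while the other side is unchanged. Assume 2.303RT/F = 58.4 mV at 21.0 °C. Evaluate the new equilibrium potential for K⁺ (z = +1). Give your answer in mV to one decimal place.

After the shift: [K⁺]_out = 3.71, [K⁺]_in = 164 mM.
E_new = (58.4/1)·log₁₀(3.71/164) = 58.40 · (-1.6455) = -96.10 mV

-96.1 mV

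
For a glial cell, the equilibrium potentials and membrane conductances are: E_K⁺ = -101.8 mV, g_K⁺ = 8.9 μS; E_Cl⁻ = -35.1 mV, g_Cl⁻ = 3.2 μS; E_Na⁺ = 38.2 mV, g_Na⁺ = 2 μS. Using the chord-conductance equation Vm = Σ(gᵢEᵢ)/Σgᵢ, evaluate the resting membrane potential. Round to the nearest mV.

-67 mV

Σ gᵢEᵢ = 8.9·(-101.8) + 3.2·(-35.1) + 2·(38.2) = -941.94
Σ gᵢ = 8.9 + 3.2 + 2 = 14.1
Vm = -941.94 / 14.1 = -66.80 mV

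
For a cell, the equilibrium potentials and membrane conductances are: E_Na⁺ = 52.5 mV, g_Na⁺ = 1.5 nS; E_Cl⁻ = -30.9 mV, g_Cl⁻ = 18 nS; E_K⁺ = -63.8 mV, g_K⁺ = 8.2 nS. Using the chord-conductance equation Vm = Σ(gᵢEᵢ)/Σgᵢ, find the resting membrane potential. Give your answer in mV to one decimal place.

-36.1 mV

Σ gᵢEᵢ = 1.5·(52.5) + 18·(-30.9) + 8.2·(-63.8) = -1000.61
Σ gᵢ = 1.5 + 18 + 8.2 = 27.7
Vm = -1000.61 / 27.7 = -36.12 mV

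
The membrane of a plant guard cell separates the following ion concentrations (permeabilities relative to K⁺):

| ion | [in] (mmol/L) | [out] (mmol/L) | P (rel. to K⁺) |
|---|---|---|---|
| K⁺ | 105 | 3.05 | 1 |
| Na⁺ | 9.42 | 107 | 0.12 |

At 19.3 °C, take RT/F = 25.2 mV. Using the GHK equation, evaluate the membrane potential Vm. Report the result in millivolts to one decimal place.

Vm = 25.2 · ln[(Σ P·[cation]ₒ + Σ P·[anion]ᵢ) / (Σ P·[cation]ᵢ + Σ P·[anion]ₒ)]
Numerator = 1×3.05 + 0.12×107 = 15.89
Denominator = 1×105 + 0.12×9.42 = 106.1
Vm = 25.2 · ln(0.14972) = 25.2 × (-1.8990) = -47.85 mV

-47.9 mV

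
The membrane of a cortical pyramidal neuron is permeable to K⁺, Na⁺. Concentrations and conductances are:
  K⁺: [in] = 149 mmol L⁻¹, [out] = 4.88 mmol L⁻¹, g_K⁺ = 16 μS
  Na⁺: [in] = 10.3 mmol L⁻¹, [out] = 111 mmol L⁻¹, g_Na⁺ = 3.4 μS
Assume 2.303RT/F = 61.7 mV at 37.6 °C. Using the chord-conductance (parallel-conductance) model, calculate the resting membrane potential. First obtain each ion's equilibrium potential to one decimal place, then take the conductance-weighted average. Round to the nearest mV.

E_K⁺ = (61.7/1)·log₁₀(4.88/149) = -91.6 mV
E_Na⁺ = (61.7/1)·log₁₀(111/10.3) = 63.7 mV
Vm = (Σ gᵢEᵢ)/(Σ gᵢ) = (16·-91.6 + 3.4·63.7) / (16 + 3.4)
= -1249.02 / 19.4 = -64.38 mV

-64 mV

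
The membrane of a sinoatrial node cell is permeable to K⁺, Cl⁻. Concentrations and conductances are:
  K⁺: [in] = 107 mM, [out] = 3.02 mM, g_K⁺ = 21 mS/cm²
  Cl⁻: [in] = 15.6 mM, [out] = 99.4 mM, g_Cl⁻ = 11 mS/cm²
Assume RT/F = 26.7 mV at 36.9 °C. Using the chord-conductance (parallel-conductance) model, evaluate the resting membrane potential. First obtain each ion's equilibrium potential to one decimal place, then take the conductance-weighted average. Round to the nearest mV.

E_K⁺ = (26.7/1)·ln(3.02/107) = -95.3 mV
E_Cl⁻ = (26.7/-1)·ln(99.4/15.6) = -49.4 mV
Vm = (Σ gᵢEᵢ)/(Σ gᵢ) = (21·-95.3 + 11·-49.4) / (21 + 11)
= -2544.70 / 32 = -79.52 mV

-80 mV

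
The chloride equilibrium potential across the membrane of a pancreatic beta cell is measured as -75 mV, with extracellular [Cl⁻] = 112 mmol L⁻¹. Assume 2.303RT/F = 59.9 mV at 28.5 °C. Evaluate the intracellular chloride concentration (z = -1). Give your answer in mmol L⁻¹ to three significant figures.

6.27 mmol L⁻¹

Nernst: E = (59.9/-1) · log₁₀([out]/[in]), so log₁₀([out]/[in]) = -75.0 × -1 / 59.9 = 1.2521.
[out]/[in] = 10^(1.2521) = 17.87.
[in] = 112 / 17.87 = 6.268 mmol L⁻¹.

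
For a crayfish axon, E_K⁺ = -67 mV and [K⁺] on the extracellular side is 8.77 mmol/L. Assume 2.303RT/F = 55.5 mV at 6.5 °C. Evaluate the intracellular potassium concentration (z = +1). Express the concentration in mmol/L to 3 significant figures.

141 mmol/L

Nernst: E = (55.5/1) · log₁₀([out]/[in]), so log₁₀([out]/[in]) = -67.0 × 1 / 55.5 = -1.2072.
[out]/[in] = 10^(-1.2072) = 0.06206.
[in] = 8.77 / 0.06206 = 141.3 mmol/L.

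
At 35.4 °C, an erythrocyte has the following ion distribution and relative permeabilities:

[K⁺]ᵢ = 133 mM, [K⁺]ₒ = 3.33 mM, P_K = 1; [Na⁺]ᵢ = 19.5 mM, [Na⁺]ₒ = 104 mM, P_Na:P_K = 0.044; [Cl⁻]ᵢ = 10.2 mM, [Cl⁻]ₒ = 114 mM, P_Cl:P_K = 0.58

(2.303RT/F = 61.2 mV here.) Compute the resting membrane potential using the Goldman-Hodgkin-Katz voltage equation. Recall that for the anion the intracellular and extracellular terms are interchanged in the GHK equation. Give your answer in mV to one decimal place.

-71.0 mV

Vm = 61.2 · log₁₀[(Σ P·[cation]ₒ + Σ P·[anion]ᵢ) / (Σ P·[cation]ᵢ + Σ P·[anion]ₒ)]
Numerator = 1×3.33 + 0.044×104 + 0.58×10.2 = 13.82
Denominator = 1×133 + 0.044×19.5 + 0.58×114 = 200
Vm = 61.2 · log₁₀(0.069118) = 61.2 × (-1.1604) = -71.02 mV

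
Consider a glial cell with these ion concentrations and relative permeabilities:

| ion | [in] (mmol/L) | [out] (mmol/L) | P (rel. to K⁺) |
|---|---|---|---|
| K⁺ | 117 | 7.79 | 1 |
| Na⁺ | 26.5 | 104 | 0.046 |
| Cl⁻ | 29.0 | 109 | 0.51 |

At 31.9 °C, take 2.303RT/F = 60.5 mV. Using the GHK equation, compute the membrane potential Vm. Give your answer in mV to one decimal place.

Vm = 60.5 · log₁₀[(Σ P·[cation]ₒ + Σ P·[anion]ᵢ) / (Σ P·[cation]ᵢ + Σ P·[anion]ₒ)]
Numerator = 1×7.79 + 0.046×104 + 0.51×29.0 = 27.36
Denominator = 1×117 + 0.046×26.5 + 0.51×109 = 173.8
Vm = 60.5 · log₁₀(0.15744) = 60.5 × (-0.8029) = -48.58 mV

-48.6 mV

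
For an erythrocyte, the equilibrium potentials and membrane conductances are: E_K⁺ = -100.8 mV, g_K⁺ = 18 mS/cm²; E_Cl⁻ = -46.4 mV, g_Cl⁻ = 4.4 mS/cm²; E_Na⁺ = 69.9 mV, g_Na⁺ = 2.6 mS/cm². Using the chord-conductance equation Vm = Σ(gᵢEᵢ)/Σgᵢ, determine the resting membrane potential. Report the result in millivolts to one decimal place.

Σ gᵢEᵢ = 18·(-100.8) + 4.4·(-46.4) + 2.6·(69.9) = -1836.82
Σ gᵢ = 18 + 4.4 + 2.6 = 25
Vm = -1836.82 / 25 = -73.47 mV

-73.5 mV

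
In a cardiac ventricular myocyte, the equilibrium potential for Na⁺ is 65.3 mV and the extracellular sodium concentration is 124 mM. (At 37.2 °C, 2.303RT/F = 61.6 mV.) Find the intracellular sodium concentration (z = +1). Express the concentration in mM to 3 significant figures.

Nernst: E = (61.6/1) · log₁₀([out]/[in]), so log₁₀([out]/[in]) = 65.3 × 1 / 61.6 = 1.0601.
[out]/[in] = 10^(1.0601) = 11.48.
[in] = 124 / 11.48 = 10.8 mM.

10.8 mM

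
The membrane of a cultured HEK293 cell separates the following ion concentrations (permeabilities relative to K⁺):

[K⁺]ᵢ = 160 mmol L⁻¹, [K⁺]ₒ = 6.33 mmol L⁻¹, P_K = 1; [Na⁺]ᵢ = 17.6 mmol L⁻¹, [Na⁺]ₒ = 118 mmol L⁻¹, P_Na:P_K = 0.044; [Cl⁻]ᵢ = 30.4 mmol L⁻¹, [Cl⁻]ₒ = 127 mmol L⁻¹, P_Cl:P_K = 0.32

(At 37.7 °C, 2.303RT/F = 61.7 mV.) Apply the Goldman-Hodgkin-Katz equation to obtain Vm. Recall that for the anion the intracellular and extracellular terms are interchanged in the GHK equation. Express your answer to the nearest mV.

Vm = 61.7 · log₁₀[(Σ P·[cation]ₒ + Σ P·[anion]ᵢ) / (Σ P·[cation]ᵢ + Σ P·[anion]ₒ)]
Numerator = 1×6.33 + 0.044×118 + 0.32×30.4 = 21.25
Denominator = 1×160 + 0.044×17.6 + 0.32×127 = 201.4
Vm = 61.7 · log₁₀(0.1055) = 61.7 × (-0.9767) = -60.26 mV

-60 mV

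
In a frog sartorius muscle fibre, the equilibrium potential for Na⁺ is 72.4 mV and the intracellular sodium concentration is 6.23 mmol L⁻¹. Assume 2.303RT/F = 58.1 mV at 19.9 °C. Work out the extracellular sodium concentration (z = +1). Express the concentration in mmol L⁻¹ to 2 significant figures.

110 mmol L⁻¹

Nernst: E = (58.1/1) · log₁₀([out]/[in]), so log₁₀([out]/[in]) = 72.4 × 1 / 58.1 = 1.2461.
[out]/[in] = 10^(1.2461) = 17.62.
[out] = 17.62 × 6.23 = 109.8 mmol L⁻¹.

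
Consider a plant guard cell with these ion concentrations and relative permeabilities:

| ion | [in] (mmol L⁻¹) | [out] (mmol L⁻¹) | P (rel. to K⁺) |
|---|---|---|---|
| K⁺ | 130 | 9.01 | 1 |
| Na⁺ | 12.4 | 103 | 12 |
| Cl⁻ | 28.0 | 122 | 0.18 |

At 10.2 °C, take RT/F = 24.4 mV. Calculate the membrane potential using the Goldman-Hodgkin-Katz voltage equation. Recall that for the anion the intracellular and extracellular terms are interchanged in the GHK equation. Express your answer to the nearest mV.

Vm = 24.4 · ln[(Σ P·[cation]ₒ + Σ P·[anion]ᵢ) / (Σ P·[cation]ᵢ + Σ P·[anion]ₒ)]
Numerator = 1×9.01 + 12×103 + 0.18×28.0 = 1250
Denominator = 1×130 + 12×12.4 + 0.18×122 = 300.8
Vm = 24.4 · ln(4.1563) = 24.4 × (1.4246) = 34.76 mV

35 mV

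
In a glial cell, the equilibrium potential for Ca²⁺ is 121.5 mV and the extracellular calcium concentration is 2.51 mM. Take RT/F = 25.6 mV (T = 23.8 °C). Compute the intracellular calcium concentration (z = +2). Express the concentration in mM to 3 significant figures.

0.000189 mM

Nernst: E = (25.6/2) · ln([out]/[in]), so ln([out]/[in]) = 121.5 × 2 / 25.6 = 9.4922.
[out]/[in] = e^(9.4922) = 1.326e+04.
[in] = 2.51 / 1.326e+04 = 0.0001894 mM.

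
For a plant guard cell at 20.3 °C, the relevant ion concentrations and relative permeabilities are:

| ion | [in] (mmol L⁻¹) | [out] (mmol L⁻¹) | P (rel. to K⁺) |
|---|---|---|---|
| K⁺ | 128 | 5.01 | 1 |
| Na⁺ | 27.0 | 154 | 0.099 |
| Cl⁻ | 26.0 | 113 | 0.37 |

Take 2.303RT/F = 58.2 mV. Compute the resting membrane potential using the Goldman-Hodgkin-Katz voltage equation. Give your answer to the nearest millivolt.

-44 mV

Vm = 58.2 · log₁₀[(Σ P·[cation]ₒ + Σ P·[anion]ᵢ) / (Σ P·[cation]ᵢ + Σ P·[anion]ₒ)]
Numerator = 1×5.01 + 0.099×154 + 0.37×26.0 = 29.88
Denominator = 1×128 + 0.099×27.0 + 0.37×113 = 172.5
Vm = 58.2 · log₁₀(0.17321) = 58.2 × (-0.7614) = -44.31 mV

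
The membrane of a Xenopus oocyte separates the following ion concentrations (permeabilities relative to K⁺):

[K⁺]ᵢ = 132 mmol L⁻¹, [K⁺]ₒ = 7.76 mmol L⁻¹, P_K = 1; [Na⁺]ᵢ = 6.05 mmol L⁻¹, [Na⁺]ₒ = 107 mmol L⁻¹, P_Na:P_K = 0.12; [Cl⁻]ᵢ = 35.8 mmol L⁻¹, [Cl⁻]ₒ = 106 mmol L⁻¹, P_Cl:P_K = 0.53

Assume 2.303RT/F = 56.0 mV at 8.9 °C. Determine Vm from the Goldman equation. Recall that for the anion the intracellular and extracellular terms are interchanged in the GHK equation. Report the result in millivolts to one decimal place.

Vm = 56.0 · log₁₀[(Σ P·[cation]ₒ + Σ P·[anion]ᵢ) / (Σ P·[cation]ᵢ + Σ P·[anion]ₒ)]
Numerator = 1×7.76 + 0.12×107 + 0.53×35.8 = 39.57
Denominator = 1×132 + 0.12×6.05 + 0.53×106 = 188.9
Vm = 56.0 · log₁₀(0.20949) = 56.0 × (-0.6788) = -38.01 mV

-38.0 mV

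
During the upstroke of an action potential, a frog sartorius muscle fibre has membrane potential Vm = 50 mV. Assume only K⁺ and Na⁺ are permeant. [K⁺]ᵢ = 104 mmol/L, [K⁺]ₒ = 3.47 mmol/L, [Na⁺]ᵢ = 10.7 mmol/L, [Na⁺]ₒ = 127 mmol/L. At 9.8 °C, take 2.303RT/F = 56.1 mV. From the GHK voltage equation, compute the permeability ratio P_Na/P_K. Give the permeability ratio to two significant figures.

Let α = P_Na/P_K. GHK: Vm = 56.1·log₁₀[(Kₒ + α·Naₒ)/(Kᵢ + α·Naᵢ)].
10^(Vm/56.1) = 10^(50.0/56.1) = 7.7851
So 7.7851·(Kᵢ + α·Naᵢ) = Kₒ + α·Naₒ → α = (7.7851·104.0 − 3.47) / (127.0 − 7.7851·10.7)
α = (809.7 − 3.47) / (127.0 − 83.3) = 806.2/43.7 = 18.45

18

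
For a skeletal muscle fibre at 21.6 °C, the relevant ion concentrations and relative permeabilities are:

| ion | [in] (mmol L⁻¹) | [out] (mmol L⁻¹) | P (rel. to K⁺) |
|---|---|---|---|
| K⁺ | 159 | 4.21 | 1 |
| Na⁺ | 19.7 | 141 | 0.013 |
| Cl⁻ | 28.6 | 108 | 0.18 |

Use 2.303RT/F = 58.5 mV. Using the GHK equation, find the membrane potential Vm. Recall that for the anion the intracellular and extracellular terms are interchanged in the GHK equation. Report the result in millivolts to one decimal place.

-70.4 mV

Vm = 58.5 · log₁₀[(Σ P·[cation]ₒ + Σ P·[anion]ᵢ) / (Σ P·[cation]ᵢ + Σ P·[anion]ₒ)]
Numerator = 1×4.21 + 0.013×141 + 0.18×28.6 = 11.19
Denominator = 1×159 + 0.013×19.7 + 0.18×108 = 178.7
Vm = 58.5 · log₁₀(0.062626) = 58.5 × (-1.2032) = -70.39 mV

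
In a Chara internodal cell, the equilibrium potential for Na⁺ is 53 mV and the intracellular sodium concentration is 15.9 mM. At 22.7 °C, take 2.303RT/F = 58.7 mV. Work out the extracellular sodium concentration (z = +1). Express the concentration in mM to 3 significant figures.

127 mM

Nernst: E = (58.7/1) · log₁₀([out]/[in]), so log₁₀([out]/[in]) = 53.0 × 1 / 58.7 = 0.9029.
[out]/[in] = 10^(0.9029) = 7.996.
[out] = 7.996 × 15.9 = 127.1 mM.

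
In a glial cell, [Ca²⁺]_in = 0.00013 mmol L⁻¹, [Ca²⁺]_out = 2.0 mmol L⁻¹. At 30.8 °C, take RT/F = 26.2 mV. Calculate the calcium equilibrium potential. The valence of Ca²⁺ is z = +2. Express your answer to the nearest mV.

E = (26.2/z) · ln([Ca²⁺]_out/[Ca²⁺]_in) with z = +2.
= (26.2/2) · ln(2.0/0.00013) = 13.10 · ln(1.538e+04)
= 13.10 · (9.6411) = 126.30 mV

126 mV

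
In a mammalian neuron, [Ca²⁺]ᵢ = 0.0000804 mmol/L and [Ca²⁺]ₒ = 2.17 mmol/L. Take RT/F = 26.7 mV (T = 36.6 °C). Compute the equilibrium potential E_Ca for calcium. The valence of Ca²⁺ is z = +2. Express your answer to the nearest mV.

136 mV

E = (26.7/z) · ln([Ca²⁺]_out/[Ca²⁺]_in) with z = +2.
= (26.7/2) · ln(2.17/0.0000804) = 13.35 · ln(2.699e+04)
= 13.35 · (10.2032) = 136.21 mV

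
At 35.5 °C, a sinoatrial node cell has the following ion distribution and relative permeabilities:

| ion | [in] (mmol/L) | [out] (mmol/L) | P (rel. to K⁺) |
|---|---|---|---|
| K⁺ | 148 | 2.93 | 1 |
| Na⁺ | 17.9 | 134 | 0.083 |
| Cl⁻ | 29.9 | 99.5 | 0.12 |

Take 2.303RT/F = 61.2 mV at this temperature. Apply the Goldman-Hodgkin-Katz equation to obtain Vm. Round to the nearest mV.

Vm = 61.2 · log₁₀[(Σ P·[cation]ₒ + Σ P·[anion]ᵢ) / (Σ P·[cation]ᵢ + Σ P·[anion]ₒ)]
Numerator = 1×2.93 + 0.083×134 + 0.12×29.9 = 17.64
Denominator = 1×148 + 0.083×17.9 + 0.12×99.5 = 161.4
Vm = 61.2 · log₁₀(0.10928) = 61.2 × (-0.9615) = -58.84 mV

-59 mV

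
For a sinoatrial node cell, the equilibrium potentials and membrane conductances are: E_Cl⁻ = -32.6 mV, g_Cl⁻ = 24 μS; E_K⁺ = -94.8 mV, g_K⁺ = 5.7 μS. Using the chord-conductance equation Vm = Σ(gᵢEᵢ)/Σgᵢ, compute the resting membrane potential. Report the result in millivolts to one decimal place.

-44.5 mV

Σ gᵢEᵢ = 24·(-32.6) + 5.7·(-94.8) = -1322.76
Σ gᵢ = 24 + 5.7 = 29.7
Vm = -1322.76 / 29.7 = -44.54 mV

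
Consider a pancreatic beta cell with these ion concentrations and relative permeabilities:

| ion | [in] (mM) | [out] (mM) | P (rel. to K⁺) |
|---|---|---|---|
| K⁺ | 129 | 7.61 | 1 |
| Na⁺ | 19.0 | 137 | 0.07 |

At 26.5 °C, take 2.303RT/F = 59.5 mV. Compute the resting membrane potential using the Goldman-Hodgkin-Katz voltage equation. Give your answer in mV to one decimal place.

-52.3 mV

Vm = 59.5 · log₁₀[(Σ P·[cation]ₒ + Σ P·[anion]ᵢ) / (Σ P·[cation]ᵢ + Σ P·[anion]ₒ)]
Numerator = 1×7.61 + 0.07×137 = 17.2
Denominator = 1×129 + 0.07×19.0 = 130.3
Vm = 59.5 · log₁₀(0.13197) = 59.5 × (-0.8795) = -52.33 mV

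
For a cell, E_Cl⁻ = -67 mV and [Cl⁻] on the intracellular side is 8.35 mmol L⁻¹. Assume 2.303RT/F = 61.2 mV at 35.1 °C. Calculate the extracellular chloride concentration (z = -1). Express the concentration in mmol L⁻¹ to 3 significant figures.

104 mmol L⁻¹

Nernst: E = (61.2/-1) · log₁₀([out]/[in]), so log₁₀([out]/[in]) = -67.0 × -1 / 61.2 = 1.0948.
[out]/[in] = 10^(1.0948) = 12.44.
[out] = 12.44 × 8.35 = 103.9 mmol L⁻¹.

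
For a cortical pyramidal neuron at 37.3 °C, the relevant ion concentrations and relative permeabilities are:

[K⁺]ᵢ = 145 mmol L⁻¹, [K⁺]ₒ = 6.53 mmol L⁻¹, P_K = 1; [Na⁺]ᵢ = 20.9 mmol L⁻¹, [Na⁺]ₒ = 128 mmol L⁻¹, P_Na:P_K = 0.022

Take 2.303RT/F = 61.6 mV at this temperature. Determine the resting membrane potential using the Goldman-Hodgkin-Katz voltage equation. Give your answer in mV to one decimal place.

Vm = 61.6 · log₁₀[(Σ P·[cation]ₒ + Σ P·[anion]ᵢ) / (Σ P·[cation]ᵢ + Σ P·[anion]ₒ)]
Numerator = 1×6.53 + 0.022×128 = 9.346
Denominator = 1×145 + 0.022×20.9 = 145.5
Vm = 61.6 · log₁₀(0.064251) = 61.6 × (-1.1921) = -73.43 mV

-73.4 mV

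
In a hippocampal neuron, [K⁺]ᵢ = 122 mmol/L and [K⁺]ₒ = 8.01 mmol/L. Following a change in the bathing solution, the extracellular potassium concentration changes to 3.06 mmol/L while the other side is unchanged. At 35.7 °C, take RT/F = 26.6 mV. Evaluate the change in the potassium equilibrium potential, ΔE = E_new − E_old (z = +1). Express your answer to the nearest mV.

E_old = (26.6/1)·ln(8.01/122) = -72.44 mV
E_new = (26.6/1)·ln(3.06/122) = -98.04 mV
ΔE = -98.04 − (-72.44) = -25.60 mV

-26 mV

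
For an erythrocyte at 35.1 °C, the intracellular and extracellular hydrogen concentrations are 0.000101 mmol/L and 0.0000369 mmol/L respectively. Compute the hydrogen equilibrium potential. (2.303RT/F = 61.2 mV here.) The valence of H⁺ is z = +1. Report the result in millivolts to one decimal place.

E = (61.2/z) · log₁₀([H⁺]_out/[H⁺]_in) with z = +1.
= (61.2/1) · log₁₀(0.0000369/0.000101) = 61.20 · log₁₀(0.3653)
= 61.20 · (-0.4373) = -26.76 mV

-26.8 mV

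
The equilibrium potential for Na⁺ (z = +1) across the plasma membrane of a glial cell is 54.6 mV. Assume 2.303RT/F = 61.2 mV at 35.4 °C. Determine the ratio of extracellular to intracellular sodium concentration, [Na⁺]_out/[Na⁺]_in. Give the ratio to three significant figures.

7.80

log₁₀([out]/[in]) = E·z/(61.2) = 54.6 × 1 / 61.2 = 0.8922
[out]/[in] = 10^(0.8922) = 7.801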